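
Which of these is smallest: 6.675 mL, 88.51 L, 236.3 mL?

6.675 mL = 0.006675 L
88.51 L = 88.51 L
236.3 mL = 0.2363 L

6.675 mL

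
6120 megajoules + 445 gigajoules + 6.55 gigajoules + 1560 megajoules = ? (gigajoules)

In gigajoules:
  6120 megajoules = 6120 × 10⁻³ gigajoules = 6.12
  445 gigajoules → 445
  6.55 gigajoules → 6.55
  1560 megajoules = 1560 × 10⁻³ gigajoules = 1.56
Sum: 6.12 + 445 + 6.55 + 1.56 = 459.23

459.23 gigajoules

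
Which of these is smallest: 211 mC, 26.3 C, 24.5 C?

211 mC = 0.211 C
26.3 C = 26.3 C
24.5 C = 24.5 C

211 mC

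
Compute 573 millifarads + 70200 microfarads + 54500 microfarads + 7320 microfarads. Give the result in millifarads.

705.02 millifarads

In millifarads:
  573 millifarads → 573
  70200 microfarads = 70200 × 10⁻³ millifarads = 70.2
  54500 microfarads = 54500 × 10⁻³ millifarads = 54.5
  7320 microfarads = 7320 × 10⁻³ millifarads = 7.32
Sum: 573 + 70.2 + 54.5 + 7.32 = 705.02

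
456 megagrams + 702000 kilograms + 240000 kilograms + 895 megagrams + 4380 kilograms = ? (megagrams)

2297.38 megagrams

In megagrams:
  456 megagrams → 456
  702000 kilograms = 702000 × 10⁻³ megagrams = 702
  240000 kilograms = 240000 × 10⁻³ megagrams = 240
  895 megagrams → 895
  4380 kilograms = 4380 × 10⁻³ megagrams = 4.38
Sum: 456 + 702 + 240 + 895 + 4.38 = 2297.38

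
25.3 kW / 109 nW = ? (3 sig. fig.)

(25.3 × 10^3) / (109 × 10^-9) = 0.2321 × 10^12

232000000000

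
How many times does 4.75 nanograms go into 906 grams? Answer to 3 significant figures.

(906) / (4.75e-9) = 190.7e9

191000000000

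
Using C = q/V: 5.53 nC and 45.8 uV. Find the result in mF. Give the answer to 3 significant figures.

(5.53e-9) / (45.8e-6) = 0.12074e-3 F

0.121 mF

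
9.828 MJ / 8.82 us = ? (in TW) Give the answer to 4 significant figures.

1.114 TW

(9.828 × 10⁶) / (8.82 × 10⁻⁶) = 1.11429 × 10¹² W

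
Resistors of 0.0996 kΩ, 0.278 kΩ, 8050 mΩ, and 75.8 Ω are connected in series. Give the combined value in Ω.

461.45 Ω

In Ω:
  0.0996 kΩ = 0.0996 × 10^3 Ω = 99.6
  0.278 kΩ = 0.278 × 10^3 Ω = 278
  8050 mΩ = 8050 × 10^-3 Ω = 8.05
  75.8 Ω → 75.8
Sum: 99.6 + 278 + 8.05 + 75.8 = 461.45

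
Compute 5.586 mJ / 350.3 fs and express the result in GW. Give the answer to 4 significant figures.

15.95 GW

(5.586 × 10^-3) / (350.3 × 10^-15) = 0.0159463 × 10^12 W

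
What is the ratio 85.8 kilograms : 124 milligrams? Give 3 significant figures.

692000

(85.8 × 10³) / (124 × 10⁻³) = 0.6919 × 10⁶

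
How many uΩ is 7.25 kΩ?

kilo = 10^3, micro = 10^-6; factor is 10^9.
7.25 × 10^9 = 7250000000

7250000000 uΩ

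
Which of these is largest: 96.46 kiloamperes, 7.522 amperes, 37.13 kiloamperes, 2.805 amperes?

96.46 kiloamperes = 96460 amperes
7.522 amperes = 7.522 amperes
37.13 kiloamperes = 37130 amperes
2.805 amperes = 2.805 amperes

96.46 kiloamperes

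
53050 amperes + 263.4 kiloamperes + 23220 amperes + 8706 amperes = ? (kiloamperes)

348.376 kiloamperes

In kiloamperes:
  53050 amperes = 53050e-3 kiloamperes = 53.05
  263.4 kiloamperes → 263.4
  23220 amperes = 23220e-3 kiloamperes = 23.22
  8706 amperes = 8706e-3 kiloamperes = 8.706
Sum: 53.05 + 263.4 + 23.22 + 8.706 = 348.376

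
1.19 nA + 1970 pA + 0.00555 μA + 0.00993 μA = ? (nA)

In nA:
  1.19 nA → 1.19
  1970 pA = 1970 × 10⁻³ nA = 1.97
  0.00555 μA = 0.00555 × 10³ nA = 5.55
  0.00993 μA = 0.00993 × 10³ nA = 9.93
Sum: 1.19 + 1.97 + 5.55 + 9.93 = 18.64

18.64 nA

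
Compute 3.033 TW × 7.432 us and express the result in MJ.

3.033e12 × 7.432e-6 = 22.541256e6 J

22.541256 MJ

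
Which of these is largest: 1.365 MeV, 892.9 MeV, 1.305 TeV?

1.365 MeV = 1365000 eV
892.9 MeV = 892900000 eV
1.305 TeV = 1305000000000 eV

1.305 TeV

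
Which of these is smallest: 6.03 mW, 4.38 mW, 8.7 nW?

6.03 mW = 0.00603 W
4.38 mW = 0.00438 W
8.7 nW = 0.0000000087 W

8.7 nW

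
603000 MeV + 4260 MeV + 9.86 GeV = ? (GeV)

In GeV:
  603000 MeV = 603000 × 10^-3 GeV = 603
  4260 MeV = 4260 × 10^-3 GeV = 4.26
  9.86 GeV → 9.86
Sum: 603 + 4.26 + 9.86 = 617.12

617.12 GeV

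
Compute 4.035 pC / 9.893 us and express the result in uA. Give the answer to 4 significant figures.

0.4079 uA

(4.035e-12) / (9.893e-6) = 0.407864e-6 A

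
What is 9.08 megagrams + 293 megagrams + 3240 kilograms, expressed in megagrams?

In megagrams:
  9.08 megagrams → 9.08
  293 megagrams → 293
  3240 kilograms = 3240 × 10⁻³ megagrams = 3.24
Sum: 9.08 + 293 + 3.24 = 305.32

305.32 megagrams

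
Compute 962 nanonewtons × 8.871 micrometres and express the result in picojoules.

962 × 10⁻⁹ × 8.871 × 10⁻⁶ = 8533.902 × 10⁻¹⁵ J

8.533902 picojoules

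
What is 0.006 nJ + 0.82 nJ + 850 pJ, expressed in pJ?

In pJ:
  0.006 nJ = 0.006 × 10³ pJ = 6
  0.82 nJ = 0.82 × 10³ pJ = 820
  850 pJ → 850
Sum: 6 + 820 + 850 = 1676

1676 pJ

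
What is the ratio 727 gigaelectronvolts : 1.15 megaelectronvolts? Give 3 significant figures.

632000

(727 × 10⁹) / (1.15 × 10⁶) = 632.2 × 10³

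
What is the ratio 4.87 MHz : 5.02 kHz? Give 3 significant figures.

970

(4.87e6) / (5.02e3) = 0.9701e3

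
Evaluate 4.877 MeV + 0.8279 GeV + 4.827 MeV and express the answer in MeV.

In MeV:
  4.877 MeV → 4.877
  0.8279 GeV = 0.8279e3 MeV = 827.9
  4.827 MeV → 4.827
Sum: 4.877 + 827.9 + 4.827 = 837.604

837.604 MeV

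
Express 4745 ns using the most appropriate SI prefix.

= 4.745 × 10⁻⁶ s; 10⁻⁶ is micro.

4.745 μs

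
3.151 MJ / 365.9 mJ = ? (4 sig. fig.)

8612000

(3.151 × 10⁶) / (365.9 × 10⁻³) = 0.0086116 × 10⁹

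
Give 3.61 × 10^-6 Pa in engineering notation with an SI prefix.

3.61 uPa

= 3.61 × 10^-6 Pa; 10^-6 is micro.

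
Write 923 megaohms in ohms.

923000000 ohms

mega = 10^6, (no prefix) = 10^0; factor is 10^6.
923 × 10^6 = 923000000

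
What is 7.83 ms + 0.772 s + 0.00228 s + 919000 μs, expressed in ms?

1701.11 ms

In ms:
  7.83 ms → 7.83
  0.772 s = 0.772e3 ms = 772
  0.00228 s = 0.00228e3 ms = 2.28
  919000 μs = 919000e-3 ms = 919
Sum: 7.83 + 772 + 2.28 + 919 = 1701.11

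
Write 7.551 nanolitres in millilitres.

0.000007551 millilitres

nano = 1e-9, milli = 1e-3; factor is 1e-6.
7.551 × 1e-6 = 0.000007551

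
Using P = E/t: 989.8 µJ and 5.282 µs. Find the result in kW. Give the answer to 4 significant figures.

(989.8 × 10^-6) / (5.282 × 10^-6) = 187.391 W

0.1874 kW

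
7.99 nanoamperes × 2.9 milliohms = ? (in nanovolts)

0.023171 nanovolts

7.99e-9 × 2.9e-3 = 23.171e-12 V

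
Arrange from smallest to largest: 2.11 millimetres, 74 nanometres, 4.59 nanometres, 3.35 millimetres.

2.11 millimetres = 0.00211 metres
74 nanometres = 0.000000074 metres
4.59 nanometres = 0.00000000459 metres
3.35 millimetres = 0.00335 metres

4.59 nanometres < 74 nanometres < 2.11 millimetres < 3.35 millimetres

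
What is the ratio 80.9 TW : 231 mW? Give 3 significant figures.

(80.9 × 10^12) / (231 × 10^-3) = 0.3502 × 10^15

350000000000000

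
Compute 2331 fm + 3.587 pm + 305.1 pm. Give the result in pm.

311.018 pm

In pm:
  2331 fm = 2331 × 10^-3 pm = 2.331
  3.587 pm → 3.587
  305.1 pm → 305.1
Sum: 2.331 + 3.587 + 305.1 = 311.018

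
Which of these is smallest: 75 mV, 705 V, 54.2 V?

75 mV

75 mV = 0.075 V
705 V = 705 V
54.2 V = 54.2 V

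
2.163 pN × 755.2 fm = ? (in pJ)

0.0000000000016334976 pJ

2.163e-12 × 755.2e-15 = 1633.4976e-27 J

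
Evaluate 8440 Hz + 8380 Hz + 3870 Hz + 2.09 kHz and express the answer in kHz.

22.78 kHz

In kHz:
  8440 Hz = 8440 × 10⁻³ kHz = 8.44
  8380 Hz = 8380 × 10⁻³ kHz = 8.38
  3870 Hz = 3870 × 10⁻³ kHz = 3.87
  2.09 kHz → 2.09
Sum: 8.44 + 8.38 + 3.87 + 2.09 = 22.78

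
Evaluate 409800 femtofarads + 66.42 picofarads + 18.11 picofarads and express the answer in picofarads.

In picofarads:
  409800 femtofarads = 409800e-3 picofarads = 409.8
  66.42 picofarads → 66.42
  18.11 picofarads → 18.11
Sum: 409.8 + 66.42 + 18.11 = 494.33

494.33 picofarads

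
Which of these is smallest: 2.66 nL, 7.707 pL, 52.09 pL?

2.66 nL = 0.00000000266 L
7.707 pL = 0.000000000007707 L
52.09 pL = 0.00000000005209 L

7.707 pL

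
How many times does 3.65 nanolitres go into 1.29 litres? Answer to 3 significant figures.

(1.29) / (3.65e-9) = 0.3534e9

353000000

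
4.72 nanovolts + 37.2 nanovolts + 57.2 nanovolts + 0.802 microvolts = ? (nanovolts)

901.12 nanovolts

In nanovolts:
  4.72 nanovolts → 4.72
  37.2 nanovolts → 37.2
  57.2 nanovolts → 57.2
  0.802 microvolts = 0.802 × 10³ nanovolts = 802
Sum: 4.72 + 37.2 + 57.2 + 802 = 901.12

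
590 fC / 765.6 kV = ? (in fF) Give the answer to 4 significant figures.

0.0007706 fF

(590e-15) / (765.6e3) = 0.770637e-18 F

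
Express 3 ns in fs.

3000000 fs

nano = 10⁻⁹, femto = 10⁻¹⁵; factor is 10⁶.
3 × 10⁶ = 3000000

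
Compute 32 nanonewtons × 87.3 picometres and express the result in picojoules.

0.0000027936 picojoules

32 × 10⁻⁹ × 87.3 × 10⁻¹² = 2793.6 × 10⁻²¹ J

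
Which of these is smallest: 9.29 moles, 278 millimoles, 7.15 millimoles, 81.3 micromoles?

9.29 moles = 9.29 moles
278 millimoles = 0.278 moles
7.15 millimoles = 0.00715 moles
81.3 micromoles = 0.0000813 moles

81.3 micromoles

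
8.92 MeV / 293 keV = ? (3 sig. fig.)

30.4

(8.92e6) / (293e3) = 0.03044e3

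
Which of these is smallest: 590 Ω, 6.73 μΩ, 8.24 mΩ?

6.73 μΩ

590 Ω = 590 Ω
6.73 μΩ = 0.00000673 Ω
8.24 mΩ = 0.00824 Ω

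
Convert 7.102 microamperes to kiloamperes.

micro = 10⁻⁶, kilo = 10³; factor is 10⁻⁹.
7.102 × 10⁻⁹ = 0.000000007102

0.000000007102 kiloamperes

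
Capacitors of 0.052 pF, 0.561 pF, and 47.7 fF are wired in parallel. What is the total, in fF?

660.7 fF

In fF:
  0.052 pF = 0.052e3 fF = 52
  0.561 pF = 0.561e3 fF = 561
  47.7 fF → 47.7
Sum: 52 + 561 + 47.7 = 660.7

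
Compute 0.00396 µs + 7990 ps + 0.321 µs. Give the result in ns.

332.95 ns

In ns:
  0.00396 µs = 0.00396 × 10³ ns = 3.96
  7990 ps = 7990 × 10⁻³ ns = 7.99
  0.321 µs = 0.321 × 10³ ns = 321
Sum: 3.96 + 7.99 + 321 = 332.95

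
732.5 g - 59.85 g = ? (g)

672.65 g

In g:
  732.5 g → 732.5
  59.85 g → 59.85
Difference: 732.5 - 59.85 = 672.65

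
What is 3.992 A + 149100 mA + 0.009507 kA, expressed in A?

162.599 A

In A:
  3.992 A → 3.992
  149100 mA = 149100e-3 A = 149.1
  0.009507 kA = 0.009507e3 A = 9.507
Sum: 3.992 + 149.1 + 9.507 = 162.599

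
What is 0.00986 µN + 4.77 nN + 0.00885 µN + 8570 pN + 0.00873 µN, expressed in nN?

In nN:
  0.00986 µN = 0.00986 × 10³ nN = 9.86
  4.77 nN → 4.77
  0.00885 µN = 0.00885 × 10³ nN = 8.85
  8570 pN = 8570 × 10⁻³ nN = 8.57
  0.00873 µN = 0.00873 × 10³ nN = 8.73
Sum: 9.86 + 4.77 + 8.85 + 8.57 + 8.73 = 40.78

40.78 nN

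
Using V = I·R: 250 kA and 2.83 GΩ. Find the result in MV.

250e3 × 2.83e9 = 707.5e12 V

707500000 MV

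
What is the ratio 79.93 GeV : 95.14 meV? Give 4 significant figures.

840100000000

(79.93e9) / (95.14e-3) = 0.84013e12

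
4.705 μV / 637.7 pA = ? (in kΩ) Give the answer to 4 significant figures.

(4.705 × 10^-6) / (637.7 × 10^-12) = 0.00737808 × 10^6 Ω

7.378 kΩ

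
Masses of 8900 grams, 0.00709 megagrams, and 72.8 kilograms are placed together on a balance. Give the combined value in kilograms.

In kilograms:
  8900 grams = 8900 × 10⁻³ kilograms = 8.9
  0.00709 megagrams = 0.00709 × 10³ kilograms = 7.09
  72.8 kilograms → 72.8
Sum: 8.9 + 7.09 + 72.8 = 88.79

88.79 kilograms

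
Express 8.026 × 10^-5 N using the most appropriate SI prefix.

= 80.26 × 10^-6 N; 10^-6 is micro.

80.26 uN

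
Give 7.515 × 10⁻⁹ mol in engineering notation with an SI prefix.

7.515 nmol

= 7.515 × 10⁻⁹ mol; 10⁻⁹ is nano.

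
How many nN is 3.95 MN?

3950000000000000 nN

mega = 10^6, nano = 10^-9; factor is 10^15.
3.95 × 10^15 = 3950000000000000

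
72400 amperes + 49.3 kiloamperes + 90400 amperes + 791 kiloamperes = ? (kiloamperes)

1003.1 kiloamperes

In kiloamperes:
  72400 amperes = 72400 × 10^-3 kiloamperes = 72.4
  49.3 kiloamperes → 49.3
  90400 amperes = 90400 × 10^-3 kiloamperes = 90.4
  791 kiloamperes → 791
Sum: 72.4 + 49.3 + 90.4 + 791 = 1003.1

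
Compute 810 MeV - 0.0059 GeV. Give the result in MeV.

In MeV:
  810 MeV → 810
  0.0059 GeV = 0.0059 × 10³ MeV = 5.9
Difference: 810 - 5.9 = 804.1

804.1 MeV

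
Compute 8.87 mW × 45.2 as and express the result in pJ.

0.000000400924 pJ

8.87 × 10⁻³ × 45.2 × 10⁻¹⁸ = 400.924 × 10⁻²¹ J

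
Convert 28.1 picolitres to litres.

0.0000000000281 litres

pico = 10^-12, (no prefix) = 10^0; factor is 10^-12.
28.1 × 10^-12 = 0.0000000000281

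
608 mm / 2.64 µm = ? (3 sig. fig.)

(608 × 10⁻³) / (2.64 × 10⁻⁶) = 230.3 × 10³

230000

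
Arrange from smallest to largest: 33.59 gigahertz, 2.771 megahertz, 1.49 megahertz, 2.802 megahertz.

33.59 gigahertz = 33590000000 hertz
2.771 megahertz = 2771000 hertz
1.49 megahertz = 1490000 hertz
2.802 megahertz = 2802000 hertz

1.49 megahertz < 2.771 megahertz < 2.802 megahertz < 33.59 gigahertz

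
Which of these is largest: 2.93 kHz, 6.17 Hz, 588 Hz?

2.93 kHz = 2930 Hz
6.17 Hz = 6.17 Hz
588 Hz = 588 Hz

2.93 kHz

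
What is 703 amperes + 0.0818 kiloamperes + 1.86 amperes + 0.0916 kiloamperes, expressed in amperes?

In amperes:
  703 amperes → 703
  0.0818 kiloamperes = 0.0818e3 amperes = 81.8
  1.86 amperes → 1.86
  0.0916 kiloamperes = 0.0916e3 amperes = 91.6
Sum: 703 + 81.8 + 1.86 + 91.6 = 878.26

878.26 amperes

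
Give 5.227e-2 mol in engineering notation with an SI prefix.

= 52.27e-3 mol; 1e-3 is milli.

52.27 mmol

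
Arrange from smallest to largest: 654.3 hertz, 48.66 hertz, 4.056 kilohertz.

48.66 hertz < 654.3 hertz < 4.056 kilohertz

654.3 hertz = 654.3 hertz
48.66 hertz = 48.66 hertz
4.056 kilohertz = 4056 hertz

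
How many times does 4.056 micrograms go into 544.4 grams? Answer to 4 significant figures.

(544.4) / (4.056 × 10⁻⁶) = 134.22 × 10⁶

134200000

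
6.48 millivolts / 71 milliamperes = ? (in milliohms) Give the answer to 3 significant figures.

(6.48 × 10⁻³) / (71 × 10⁻³) = 0.091268 Ω

91.3 milliohms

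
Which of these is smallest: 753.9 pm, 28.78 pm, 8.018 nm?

28.78 pm

753.9 pm = 0.0000000007539 m
28.78 pm = 0.00000000002878 m
8.018 nm = 0.000000008018 m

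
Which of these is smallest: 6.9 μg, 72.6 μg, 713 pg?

713 pg

6.9 μg = 0.0000069 g
72.6 μg = 0.0000726 g
713 pg = 0.000000000713 g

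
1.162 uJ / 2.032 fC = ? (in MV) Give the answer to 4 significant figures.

571.9 MV

(1.162 × 10⁻⁶) / (2.032 × 10⁻¹⁵) = 0.57185 × 10⁹ V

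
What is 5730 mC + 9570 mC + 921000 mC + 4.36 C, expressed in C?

In C:
  5730 mC = 5730 × 10^-3 C = 5.73
  9570 mC = 9570 × 10^-3 C = 9.57
  921000 mC = 921000 × 10^-3 C = 921
  4.36 C → 4.36
Sum: 5.73 + 9.57 + 921 + 4.36 = 940.66

940.66 C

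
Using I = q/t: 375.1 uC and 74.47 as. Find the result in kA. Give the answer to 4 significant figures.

(375.1 × 10⁻⁶) / (74.47 × 10⁻¹⁸) = 5.03693 × 10¹² A

5037000000 kA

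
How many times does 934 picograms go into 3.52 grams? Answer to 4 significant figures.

3769000000

(3.52) / (934e-12) = 0.0037687e12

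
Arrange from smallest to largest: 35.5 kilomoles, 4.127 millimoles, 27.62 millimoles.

35.5 kilomoles = 35500 moles
4.127 millimoles = 0.004127 moles
27.62 millimoles = 0.02762 moles

4.127 millimoles < 27.62 millimoles < 35.5 kilomoles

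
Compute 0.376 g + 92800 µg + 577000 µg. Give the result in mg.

1045.8 mg

In mg:
  0.376 g = 0.376 × 10^3 mg = 376
  92800 µg = 92800 × 10^-3 mg = 92.8
  577000 µg = 577000 × 10^-3 mg = 577
Sum: 376 + 92.8 + 577 = 1045.8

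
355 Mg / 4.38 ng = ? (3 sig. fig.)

81100000000000000

(355e6) / (4.38e-9) = 81.05e15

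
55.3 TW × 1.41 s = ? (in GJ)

77973 GJ

55.3e12 × 1.41 = 77.973e12 J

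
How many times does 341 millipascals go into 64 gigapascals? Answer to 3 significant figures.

(64 × 10^9) / (341 × 10^-3) = 0.1877 × 10^12

188000000000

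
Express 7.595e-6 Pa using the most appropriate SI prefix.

= 7.595e-6 Pa; 1e-6 is micro.

7.595 μPa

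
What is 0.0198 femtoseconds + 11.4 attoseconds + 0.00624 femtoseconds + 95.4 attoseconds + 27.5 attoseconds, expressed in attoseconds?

In attoseconds:
  0.0198 femtoseconds = 0.0198 × 10³ attoseconds = 19.8
  11.4 attoseconds → 11.4
  0.00624 femtoseconds = 0.00624 × 10³ attoseconds = 6.24
  95.4 attoseconds → 95.4
  27.5 attoseconds → 27.5
Sum: 19.8 + 11.4 + 6.24 + 95.4 + 27.5 = 160.34

160.34 attoseconds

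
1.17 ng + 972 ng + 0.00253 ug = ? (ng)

975.7 ng

In ng:
  1.17 ng → 1.17
  972 ng → 972
  0.00253 ug = 0.00253e3 ng = 2.53
Sum: 1.17 + 972 + 2.53 = 975.7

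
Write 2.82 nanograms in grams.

0.00000000282 grams

nano = 1e-9, (no prefix) = 1e0; factor is 1e-9.
2.82 × 1e-9 = 0.00000000282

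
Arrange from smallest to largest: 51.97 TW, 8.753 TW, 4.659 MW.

4.659 MW < 8.753 TW < 51.97 TW

51.97 TW = 51970000000000 W
8.753 TW = 8753000000000 W
4.659 MW = 4659000 W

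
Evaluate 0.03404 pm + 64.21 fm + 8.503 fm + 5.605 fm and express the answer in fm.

112.358 fm

In fm:
  0.03404 pm = 0.03404 × 10^3 fm = 34.04
  64.21 fm → 64.21
  8.503 fm → 8.503
  5.605 fm → 5.605
Sum: 34.04 + 64.21 + 8.503 + 5.605 = 112.358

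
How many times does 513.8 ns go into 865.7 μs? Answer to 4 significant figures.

1685

(865.7 × 10⁻⁶) / (513.8 × 10⁻⁹) = 1.6849 × 10³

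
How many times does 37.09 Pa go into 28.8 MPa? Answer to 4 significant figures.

(28.8e6) / (37.09) = 0.77649e6

776500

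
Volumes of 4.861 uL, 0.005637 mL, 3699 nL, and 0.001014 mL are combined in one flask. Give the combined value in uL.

15.211 uL

In uL:
  4.861 uL → 4.861
  0.005637 mL = 0.005637e3 uL = 5.637
  3699 nL = 3699e-3 uL = 3.699
  0.001014 mL = 0.001014e3 uL = 1.014
Sum: 4.861 + 5.637 + 3.699 + 1.014 = 15.211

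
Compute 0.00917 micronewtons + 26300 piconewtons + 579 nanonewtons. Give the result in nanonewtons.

614.47 nanonewtons

In nanonewtons:
  0.00917 micronewtons = 0.00917 × 10³ nanonewtons = 9.17
  26300 piconewtons = 26300 × 10⁻³ nanonewtons = 26.3
  579 nanonewtons → 579
Sum: 9.17 + 26.3 + 579 = 614.47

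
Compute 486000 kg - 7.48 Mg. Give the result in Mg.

In Mg:
  486000 kg = 486000e-3 Mg = 486
  7.48 Mg → 7.48
Difference: 486 - 7.48 = 478.52

478.52 Mg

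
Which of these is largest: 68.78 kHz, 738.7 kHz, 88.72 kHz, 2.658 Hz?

68.78 kHz = 68780 Hz
738.7 kHz = 738700 Hz
88.72 kHz = 88720 Hz
2.658 Hz = 2.658 Hz

738.7 kHz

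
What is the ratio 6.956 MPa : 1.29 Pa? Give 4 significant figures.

(6.956 × 10⁶) / (1.29) = 5.3922 × 10⁶

5392000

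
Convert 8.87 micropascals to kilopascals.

0.00000000887 kilopascals

micro = 1e-6, kilo = 1e3; factor is 1e-9.
8.87 × 1e-9 = 0.00000000887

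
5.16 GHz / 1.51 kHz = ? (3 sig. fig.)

(5.16 × 10^9) / (1.51 × 10^3) = 3.417 × 10^6

3420000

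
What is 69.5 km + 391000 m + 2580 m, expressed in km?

In km:
  69.5 km → 69.5
  391000 m = 391000 × 10⁻³ km = 391
  2580 m = 2580 × 10⁻³ km = 2.58
Sum: 69.5 + 391 + 2.58 = 463.08

463.08 km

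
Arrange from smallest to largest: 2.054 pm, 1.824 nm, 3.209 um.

2.054 pm = 0.000000000002054 m
1.824 nm = 0.000000001824 m
3.209 um = 0.000003209 m

2.054 pm < 1.824 nm < 3.209 um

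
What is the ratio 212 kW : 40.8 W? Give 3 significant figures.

5200

(212e3) / (40.8) = 5.196e3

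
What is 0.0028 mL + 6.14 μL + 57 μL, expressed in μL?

In μL:
  0.0028 mL = 0.0028 × 10^3 μL = 2.8
  6.14 μL → 6.14
  57 μL → 57
Sum: 2.8 + 6.14 + 57 = 65.94

65.94 μL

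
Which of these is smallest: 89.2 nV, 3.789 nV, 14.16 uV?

3.789 nV

89.2 nV = 0.0000000892 V
3.789 nV = 0.000000003789 V
14.16 uV = 0.00001416 V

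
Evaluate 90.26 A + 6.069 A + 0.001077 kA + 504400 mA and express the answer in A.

In A:
  90.26 A → 90.26
  6.069 A → 6.069
  0.001077 kA = 0.001077 × 10^3 A = 1.077
  504400 mA = 504400 × 10^-3 A = 504.4
Sum: 90.26 + 6.069 + 1.077 + 504.4 = 601.806

601.806 A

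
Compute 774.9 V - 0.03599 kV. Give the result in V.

In V:
  774.9 V → 774.9
  0.03599 kV = 0.03599 × 10^3 V = 35.99
Difference: 774.9 - 35.99 = 738.91

738.91 V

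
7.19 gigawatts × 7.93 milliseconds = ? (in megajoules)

57.0167 megajoules

7.19 × 10⁹ × 7.93 × 10⁻³ = 57.0167 × 10⁶ J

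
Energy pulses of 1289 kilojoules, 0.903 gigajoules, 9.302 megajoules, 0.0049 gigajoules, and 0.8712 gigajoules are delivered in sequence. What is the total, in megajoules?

In megajoules:
  1289 kilojoules = 1289e-3 megajoules = 1.289
  0.903 gigajoules = 0.903e3 megajoules = 903
  9.302 megajoules → 9.302
  0.0049 gigajoules = 0.0049e3 megajoules = 4.9
  0.8712 gigajoules = 0.8712e3 megajoules = 871.2
Sum: 1.289 + 903 + 9.302 + 4.9 + 871.2 = 1789.691

1789.691 megajoules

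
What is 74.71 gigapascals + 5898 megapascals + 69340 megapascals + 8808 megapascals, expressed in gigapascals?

158.756 gigapascals

In gigapascals:
  74.71 gigapascals → 74.71
  5898 megapascals = 5898e-3 gigapascals = 5.898
  69340 megapascals = 69340e-3 gigapascals = 69.34
  8808 megapascals = 8808e-3 gigapascals = 8.808
Sum: 74.71 + 5.898 + 69.34 + 8.808 = 158.756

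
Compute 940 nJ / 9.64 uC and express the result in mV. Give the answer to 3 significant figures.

97.5 mV

(940 × 10⁻⁹) / (9.64 × 10⁻⁶) = 97.51 × 10⁻³ V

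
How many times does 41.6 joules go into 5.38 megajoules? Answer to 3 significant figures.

(5.38 × 10^6) / (41.6) = 0.1293 × 10^6

129000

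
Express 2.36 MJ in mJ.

mega = 10^6, milli = 10^-3; factor is 10^9.
2.36 × 10^9 = 2360000000

2360000000 mJ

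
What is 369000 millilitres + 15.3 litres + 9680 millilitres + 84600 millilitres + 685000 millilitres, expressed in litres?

In litres:
  369000 millilitres = 369000 × 10⁻³ litres = 369
  15.3 litres → 15.3
  9680 millilitres = 9680 × 10⁻³ litres = 9.68
  84600 millilitres = 84600 × 10⁻³ litres = 84.6
  685000 millilitres = 685000 × 10⁻³ litres = 685
Sum: 369 + 15.3 + 9.68 + 84.6 + 685 = 1163.58

1163.58 litres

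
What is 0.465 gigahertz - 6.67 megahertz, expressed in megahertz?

458.33 megahertz

In megahertz:
  0.465 gigahertz = 0.465 × 10³ megahertz = 465
  6.67 megahertz → 6.67
Difference: 465 - 6.67 = 458.33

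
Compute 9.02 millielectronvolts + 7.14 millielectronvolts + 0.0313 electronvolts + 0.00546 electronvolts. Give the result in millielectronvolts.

52.92 millielectronvolts

In millielectronvolts:
  9.02 millielectronvolts → 9.02
  7.14 millielectronvolts → 7.14
  0.0313 electronvolts = 0.0313e3 millielectronvolts = 31.3
  0.00546 electronvolts = 0.00546e3 millielectronvolts = 5.46
Sum: 9.02 + 7.14 + 31.3 + 5.46 = 52.92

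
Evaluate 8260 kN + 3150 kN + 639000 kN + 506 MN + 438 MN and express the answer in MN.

In MN:
  8260 kN = 8260e-3 MN = 8.26
  3150 kN = 3150e-3 MN = 3.15
  639000 kN = 639000e-3 MN = 639
  506 MN → 506
  438 MN → 438
Sum: 8.26 + 3.15 + 639 + 506 + 438 = 1594.41

1594.41 MN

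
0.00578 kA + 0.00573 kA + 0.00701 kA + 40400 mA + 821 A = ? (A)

In A:
  0.00578 kA = 0.00578e3 A = 5.78
  0.00573 kA = 0.00573e3 A = 5.73
  0.00701 kA = 0.00701e3 A = 7.01
  40400 mA = 40400e-3 A = 40.4
  821 A → 821
Sum: 5.78 + 5.73 + 7.01 + 40.4 + 821 = 879.92

879.92 A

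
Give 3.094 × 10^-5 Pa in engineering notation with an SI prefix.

= 30.94 × 10^-6 Pa; 10^-6 is micro.

30.94 µPa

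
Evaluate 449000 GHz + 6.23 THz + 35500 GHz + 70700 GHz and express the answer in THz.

561.43 THz

In THz:
  449000 GHz = 449000e-3 THz = 449
  6.23 THz → 6.23
  35500 GHz = 35500e-3 THz = 35.5
  70700 GHz = 70700e-3 THz = 70.7
Sum: 449 + 6.23 + 35.5 + 70.7 = 561.43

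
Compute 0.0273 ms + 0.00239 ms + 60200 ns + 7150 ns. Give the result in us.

In us:
  0.0273 ms = 0.0273 × 10³ us = 27.3
  0.00239 ms = 0.00239 × 10³ us = 2.39
  60200 ns = 60200 × 10⁻³ us = 60.2
  7150 ns = 7150 × 10⁻³ us = 7.15
Sum: 27.3 + 2.39 + 60.2 + 7.15 = 97.04

97.04 us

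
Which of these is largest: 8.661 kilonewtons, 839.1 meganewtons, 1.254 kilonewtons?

839.1 meganewtons

8.661 kilonewtons = 8661 newtons
839.1 meganewtons = 839100000 newtons
1.254 kilonewtons = 1254 newtons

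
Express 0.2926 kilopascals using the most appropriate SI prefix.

= 292.6 pascals; mantissa already in [1, 1000).

292.6 pascals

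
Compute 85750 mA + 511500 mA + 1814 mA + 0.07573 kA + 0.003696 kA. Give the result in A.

678.49 A

In A:
  85750 mA = 85750e-3 A = 85.75
  511500 mA = 511500e-3 A = 511.5
  1814 mA = 1814e-3 A = 1.814
  0.07573 kA = 0.07573e3 A = 75.73
  0.003696 kA = 0.003696e3 A = 3.696
Sum: 85.75 + 511.5 + 1.814 + 75.73 + 3.696 = 678.49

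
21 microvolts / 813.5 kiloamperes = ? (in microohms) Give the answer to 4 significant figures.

(21 × 10⁻⁶) / (813.5 × 10³) = 0.0258144 × 10⁻⁹ Ω

0.00002581 microohms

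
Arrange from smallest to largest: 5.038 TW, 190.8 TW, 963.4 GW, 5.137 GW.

5.137 GW < 963.4 GW < 5.038 TW < 190.8 TW

5.038 TW = 5038000000000 W
190.8 TW = 190800000000000 W
963.4 GW = 963400000000 W
5.137 GW = 5137000000 W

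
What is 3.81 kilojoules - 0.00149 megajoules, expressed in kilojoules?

2.32 kilojoules

In kilojoules:
  3.81 kilojoules → 3.81
  0.00149 megajoules = 0.00149 × 10^3 kilojoules = 1.49
Difference: 3.81 - 1.49 = 2.32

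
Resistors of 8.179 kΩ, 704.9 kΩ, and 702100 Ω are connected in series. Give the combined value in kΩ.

In kΩ:
  8.179 kΩ → 8.179
  704.9 kΩ → 704.9
  702100 Ω = 702100 × 10⁻³ kΩ = 702.1
Sum: 8.179 + 704.9 + 702.1 = 1415.179

1415.179 kΩ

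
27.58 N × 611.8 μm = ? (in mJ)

27.58 × 611.8 × 10^-6 = 16873.444 × 10^-6 J

16.873444 mJ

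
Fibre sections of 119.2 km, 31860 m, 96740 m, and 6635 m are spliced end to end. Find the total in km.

In km:
  119.2 km → 119.2
  31860 m = 31860 × 10^-3 km = 31.86
  96740 m = 96740 × 10^-3 km = 96.74
  6635 m = 6635 × 10^-3 km = 6.635
Sum: 119.2 + 31.86 + 96.74 + 6.635 = 254.435

254.435 km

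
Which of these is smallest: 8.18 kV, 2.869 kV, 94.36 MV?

2.869 kV

8.18 kV = 8180 V
2.869 kV = 2869 V
94.36 MV = 94360000 V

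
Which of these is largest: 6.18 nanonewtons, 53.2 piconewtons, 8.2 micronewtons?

6.18 nanonewtons = 0.00000000618 newtons
53.2 piconewtons = 0.0000000000532 newtons
8.2 micronewtons = 0.0000082 newtons

8.2 micronewtons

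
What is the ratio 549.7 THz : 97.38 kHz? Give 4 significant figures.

(549.7 × 10^12) / (97.38 × 10^3) = 5.6449 × 10^9

5645000000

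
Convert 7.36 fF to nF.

femto = 10⁻¹⁵, nano = 10⁻⁹; factor is 10⁻⁶.
7.36 × 10⁻⁶ = 0.00000736

0.00000736 nF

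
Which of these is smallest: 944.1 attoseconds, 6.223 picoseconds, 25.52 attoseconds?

944.1 attoseconds = 0.0000000000000009441 seconds
6.223 picoseconds = 0.000000000006223 seconds
25.52 attoseconds = 0.00000000000000002552 seconds

25.52 attoseconds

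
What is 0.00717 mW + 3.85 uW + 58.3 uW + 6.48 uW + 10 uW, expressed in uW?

In uW:
  0.00717 mW = 0.00717e3 uW = 7.17
  3.85 uW → 3.85
  58.3 uW → 58.3
  6.48 uW → 6.48
  10 uW → 10
Sum: 7.17 + 3.85 + 58.3 + 6.48 + 10 = 85.8

85.8 uW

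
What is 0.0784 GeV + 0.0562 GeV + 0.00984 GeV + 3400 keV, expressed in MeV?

In MeV:
  0.0784 GeV = 0.0784e3 MeV = 78.4
  0.0562 GeV = 0.0562e3 MeV = 56.2
  0.00984 GeV = 0.00984e3 MeV = 9.84
  3400 keV = 3400e-3 MeV = 3.4
Sum: 78.4 + 56.2 + 9.84 + 3.4 = 147.84

147.84 MeV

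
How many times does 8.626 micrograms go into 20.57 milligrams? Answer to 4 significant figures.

2385

(20.57 × 10⁻³) / (8.626 × 10⁻⁶) = 2.3847 × 10³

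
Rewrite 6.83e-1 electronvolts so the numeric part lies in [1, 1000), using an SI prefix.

683 millielectronvolts

= 683e-3 electronvolts; 1e-3 is milli.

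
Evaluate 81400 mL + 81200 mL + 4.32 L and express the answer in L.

In L:
  81400 mL = 81400e-3 L = 81.4
  81200 mL = 81200e-3 L = 81.2
  4.32 L → 4.32
Sum: 81.4 + 81.2 + 4.32 = 166.92

166.92 L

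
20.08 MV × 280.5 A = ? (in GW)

5.63244 GW

20.08e6 × 280.5 = 5632.44e6 W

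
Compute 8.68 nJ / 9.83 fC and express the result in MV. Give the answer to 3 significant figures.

0.883 MV

(8.68e-9) / (9.83e-15) = 0.88301e6 V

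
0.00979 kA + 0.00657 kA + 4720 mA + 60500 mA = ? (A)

In A:
  0.00979 kA = 0.00979e3 A = 9.79
  0.00657 kA = 0.00657e3 A = 6.57
  4720 mA = 4720e-3 A = 4.72
  60500 mA = 60500e-3 A = 60.5
Sum: 9.79 + 6.57 + 4.72 + 60.5 = 81.58

81.58 A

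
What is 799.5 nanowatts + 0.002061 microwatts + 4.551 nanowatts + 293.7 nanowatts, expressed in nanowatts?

In nanowatts:
  799.5 nanowatts → 799.5
  0.002061 microwatts = 0.002061e3 nanowatts = 2.061
  4.551 nanowatts → 4.551
  293.7 nanowatts → 293.7
Sum: 799.5 + 2.061 + 4.551 + 293.7 = 1099.812

1099.812 nanowatts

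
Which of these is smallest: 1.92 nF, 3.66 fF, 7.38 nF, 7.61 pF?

3.66 fF

1.92 nF = 0.00000000192 F
3.66 fF = 0.00000000000000366 F
7.38 nF = 0.00000000738 F
7.61 pF = 0.00000000000761 F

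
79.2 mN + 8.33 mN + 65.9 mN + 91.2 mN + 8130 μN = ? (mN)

252.76 mN

In mN:
  79.2 mN → 79.2
  8.33 mN → 8.33
  65.9 mN → 65.9
  91.2 mN → 91.2
  8130 μN = 8130 × 10^-3 mN = 8.13
Sum: 79.2 + 8.33 + 65.9 + 91.2 + 8.13 = 252.76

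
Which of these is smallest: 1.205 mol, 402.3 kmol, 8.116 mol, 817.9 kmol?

1.205 mol = 1.205 mol
402.3 kmol = 402300 mol
8.116 mol = 8.116 mol
817.9 kmol = 817900 mol

1.205 mol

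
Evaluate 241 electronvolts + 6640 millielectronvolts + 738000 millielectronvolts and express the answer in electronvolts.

In electronvolts:
  241 electronvolts → 241
  6640 millielectronvolts = 6640 × 10^-3 electronvolts = 6.64
  738000 millielectronvolts = 738000 × 10^-3 electronvolts = 738
Sum: 241 + 6.64 + 738 = 985.64

985.64 electronvolts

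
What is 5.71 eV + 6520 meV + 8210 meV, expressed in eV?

20.44 eV

In eV:
  5.71 eV → 5.71
  6520 meV = 6520e-3 eV = 6.52
  8210 meV = 8210e-3 eV = 8.21
Sum: 5.71 + 6.52 + 8.21 = 20.44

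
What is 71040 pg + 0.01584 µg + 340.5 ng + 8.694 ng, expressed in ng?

In ng:
  71040 pg = 71040e-3 ng = 71.04
  0.01584 µg = 0.01584e3 ng = 15.84
  340.5 ng → 340.5
  8.694 ng → 8.694
Sum: 71.04 + 15.84 + 340.5 + 8.694 = 436.074

436.074 ng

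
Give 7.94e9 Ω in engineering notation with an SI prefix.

7.94 GΩ

= 7.94e9 Ω; 1e9 is giga.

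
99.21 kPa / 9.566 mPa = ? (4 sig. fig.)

10370000

(99.21 × 10^3) / (9.566 × 10^-3) = 10.371 × 10^6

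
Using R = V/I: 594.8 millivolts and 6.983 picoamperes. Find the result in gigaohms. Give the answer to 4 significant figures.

(594.8 × 10^-3) / (6.983 × 10^-12) = 85.1783 × 10^9 Ω

85.18 gigaohms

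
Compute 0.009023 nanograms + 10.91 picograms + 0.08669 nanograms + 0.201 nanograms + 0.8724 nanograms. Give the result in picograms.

1180.023 picograms

In picograms:
  0.009023 nanograms = 0.009023 × 10^3 picograms = 9.023
  10.91 picograms → 10.91
  0.08669 nanograms = 0.08669 × 10^3 picograms = 86.69
  0.201 nanograms = 0.201 × 10^3 picograms = 201
  0.8724 nanograms = 0.8724 × 10^3 picograms = 872.4
Sum: 9.023 + 10.91 + 86.69 + 201 + 872.4 = 1180.023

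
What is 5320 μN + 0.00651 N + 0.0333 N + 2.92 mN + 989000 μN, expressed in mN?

1037.05 mN

In mN:
  5320 μN = 5320 × 10^-3 mN = 5.32
  0.00651 N = 0.00651 × 10^3 mN = 6.51
  0.0333 N = 0.0333 × 10^3 mN = 33.3
  2.92 mN → 2.92
  989000 μN = 989000 × 10^-3 mN = 989
Sum: 5.32 + 6.51 + 33.3 + 2.92 + 989 = 1037.05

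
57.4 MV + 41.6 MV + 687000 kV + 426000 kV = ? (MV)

1212 MV

In MV:
  57.4 MV → 57.4
  41.6 MV → 41.6
  687000 kV = 687000 × 10⁻³ MV = 687
  426000 kV = 426000 × 10⁻³ MV = 426
Sum: 57.4 + 41.6 + 687 + 426 = 1212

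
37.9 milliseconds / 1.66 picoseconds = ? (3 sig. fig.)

22800000000

(37.9e-3) / (1.66e-12) = 22.83e9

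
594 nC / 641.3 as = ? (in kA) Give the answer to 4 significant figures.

926200 kA

(594 × 10⁻⁹) / (641.3 × 10⁻¹⁸) = 0.926244 × 10⁹ A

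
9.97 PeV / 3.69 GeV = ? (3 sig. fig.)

(9.97e15) / (3.69e9) = 2.702e6

2700000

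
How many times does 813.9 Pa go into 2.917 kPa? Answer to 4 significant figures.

3.584

(2.917e3) / (813.9) = 0.003584e3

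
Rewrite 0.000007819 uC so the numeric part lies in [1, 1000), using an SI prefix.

= 7.819 × 10⁻¹² C; 10⁻¹² is pico.

7.819 pC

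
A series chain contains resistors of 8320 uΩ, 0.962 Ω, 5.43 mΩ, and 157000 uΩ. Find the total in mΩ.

In mΩ:
  8320 uΩ = 8320 × 10⁻³ mΩ = 8.32
  0.962 Ω = 0.962 × 10³ mΩ = 962
  5.43 mΩ → 5.43
  157000 uΩ = 157000 × 10⁻³ mΩ = 157
Sum: 8.32 + 962 + 5.43 + 157 = 1132.75

1132.75 mΩ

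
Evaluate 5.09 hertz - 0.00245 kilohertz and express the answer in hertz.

2.64 hertz

In hertz:
  5.09 hertz → 5.09
  0.00245 kilohertz = 0.00245e3 hertz = 2.45
Difference: 5.09 - 2.45 = 2.64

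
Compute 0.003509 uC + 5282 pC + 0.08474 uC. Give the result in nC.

In nC:
  0.003509 uC = 0.003509 × 10^3 nC = 3.509
  5282 pC = 5282 × 10^-3 nC = 5.282
  0.08474 uC = 0.08474 × 10^3 nC = 84.74
Sum: 3.509 + 5.282 + 84.74 = 93.531

93.531 nC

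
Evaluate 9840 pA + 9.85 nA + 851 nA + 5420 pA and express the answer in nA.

In nA:
  9840 pA = 9840 × 10⁻³ nA = 9.84
  9.85 nA → 9.85
  851 nA → 851
  5420 pA = 5420 × 10⁻³ nA = 5.42
Sum: 9.84 + 9.85 + 851 + 5.42 = 876.11

876.11 nA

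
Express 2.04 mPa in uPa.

milli = 10^-3, micro = 10^-6; factor is 10^3.
2.04 × 10^3 = 2040

2040 uPa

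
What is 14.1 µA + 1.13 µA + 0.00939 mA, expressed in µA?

In µA:
  14.1 µA → 14.1
  1.13 µA → 1.13
  0.00939 mA = 0.00939 × 10³ µA = 9.39
Sum: 14.1 + 1.13 + 9.39 = 24.62

24.62 µA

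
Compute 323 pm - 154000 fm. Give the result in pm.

169 pm

In pm:
  323 pm → 323
  154000 fm = 154000 × 10^-3 pm = 154
Difference: 323 - 154 = 169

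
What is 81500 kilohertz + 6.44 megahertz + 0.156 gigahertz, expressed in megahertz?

In megahertz:
  81500 kilohertz = 81500 × 10^-3 megahertz = 81.5
  6.44 megahertz → 6.44
  0.156 gigahertz = 0.156 × 10^3 megahertz = 156
Sum: 81.5 + 6.44 + 156 = 243.94

243.94 megahertz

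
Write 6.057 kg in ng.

6057000000000 ng

kilo = 1e3, nano = 1e-9; factor is 1e12.
6.057 × 1e12 = 6057000000000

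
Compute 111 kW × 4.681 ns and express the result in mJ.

111 × 10³ × 4.681 × 10⁻⁹ = 519.591 × 10⁻⁶ J

0.519591 mJ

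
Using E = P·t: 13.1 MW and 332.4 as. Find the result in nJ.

13.1 × 10⁶ × 332.4 × 10⁻¹⁸ = 4354.44 × 10⁻¹² J

4.35444 nJ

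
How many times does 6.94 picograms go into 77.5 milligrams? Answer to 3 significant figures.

(77.5 × 10^-3) / (6.94 × 10^-12) = 11.17 × 10^9

11200000000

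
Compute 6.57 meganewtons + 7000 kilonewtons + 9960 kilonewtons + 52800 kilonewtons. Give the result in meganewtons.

76.33 meganewtons

In meganewtons:
  6.57 meganewtons → 6.57
  7000 kilonewtons = 7000 × 10⁻³ meganewtons = 7
  9960 kilonewtons = 9960 × 10⁻³ meganewtons = 9.96
  52800 kilonewtons = 52800 × 10⁻³ meganewtons = 52.8
Sum: 6.57 + 7 + 9.96 + 52.8 = 76.33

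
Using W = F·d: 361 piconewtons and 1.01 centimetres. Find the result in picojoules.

361 × 10^-12 × 1.01 × 10^-2 = 364.61 × 10^-14 J

3.6461 picojoules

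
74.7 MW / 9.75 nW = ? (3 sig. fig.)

(74.7 × 10^6) / (9.75 × 10^-9) = 7.662 × 10^15

7660000000000000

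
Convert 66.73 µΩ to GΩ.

micro = 10^-6, giga = 10^9; factor is 10^-15.
66.73 × 10^-15 = 0.00000000000006673

0.00000000000006673 GΩ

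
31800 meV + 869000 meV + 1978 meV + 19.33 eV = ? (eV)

922.108 eV

In eV:
  31800 meV = 31800 × 10^-3 eV = 31.8
  869000 meV = 869000 × 10^-3 eV = 869
  1978 meV = 1978 × 10^-3 eV = 1.978
  19.33 eV → 19.33
Sum: 31.8 + 869 + 1.978 + 19.33 = 922.108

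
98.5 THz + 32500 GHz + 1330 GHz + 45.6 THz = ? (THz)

In THz:
  98.5 THz → 98.5
  32500 GHz = 32500 × 10^-3 THz = 32.5
  1330 GHz = 1330 × 10^-3 THz = 1.33
  45.6 THz → 45.6
Sum: 98.5 + 32.5 + 1.33 + 45.6 = 177.93

177.93 THz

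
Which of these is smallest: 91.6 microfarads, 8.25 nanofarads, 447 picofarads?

91.6 microfarads = 0.0000916 farads
8.25 nanofarads = 0.00000000825 farads
447 picofarads = 0.000000000447 farads

447 picofarads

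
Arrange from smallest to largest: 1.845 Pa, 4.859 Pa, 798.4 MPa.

1.845 Pa < 4.859 Pa < 798.4 MPa

1.845 Pa = 1.845 Pa
4.859 Pa = 4.859 Pa
798.4 MPa = 798400000 Pa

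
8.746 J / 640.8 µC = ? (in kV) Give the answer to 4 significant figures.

(8.746) / (640.8e-6) = 0.0136486e6 V

13.65 kV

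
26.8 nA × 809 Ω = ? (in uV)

26.8 × 10⁻⁹ × 809 = 21681.2 × 10⁻⁹ V

21.6812 uV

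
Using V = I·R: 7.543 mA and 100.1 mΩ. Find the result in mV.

0.7550543 mV

7.543 × 10^-3 × 100.1 × 10^-3 = 755.0543 × 10^-6 V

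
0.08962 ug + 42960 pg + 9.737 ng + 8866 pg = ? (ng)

151.183 ng

In ng:
  0.08962 ug = 0.08962 × 10³ ng = 89.62
  42960 pg = 42960 × 10⁻³ ng = 42.96
  9.737 ng → 9.737
  8866 pg = 8866 × 10⁻³ ng = 8.866
Sum: 89.62 + 42.96 + 9.737 + 8.866 = 151.183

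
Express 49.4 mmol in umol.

49400 umol

milli = 10⁻³, micro = 10⁻⁶; factor is 10³.
49.4 × 10³ = 49400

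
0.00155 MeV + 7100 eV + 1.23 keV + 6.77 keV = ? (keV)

In keV:
  0.00155 MeV = 0.00155e3 keV = 1.55
  7100 eV = 7100e-3 keV = 7.1
  1.23 keV → 1.23
  6.77 keV → 6.77
Sum: 1.55 + 7.1 + 1.23 + 6.77 = 16.65

16.65 keV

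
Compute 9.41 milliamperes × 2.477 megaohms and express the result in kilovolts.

23.30857 kilovolts

9.41 × 10^-3 × 2.477 × 10^6 = 23.30857 × 10^3 V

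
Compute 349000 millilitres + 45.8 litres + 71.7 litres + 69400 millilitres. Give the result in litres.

535.9 litres

In litres:
  349000 millilitres = 349000e-3 litres = 349
  45.8 litres → 45.8
  71.7 litres → 71.7
  69400 millilitres = 69400e-3 litres = 69.4
Sum: 349 + 45.8 + 71.7 + 69.4 = 535.9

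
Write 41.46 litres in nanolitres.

(no prefix) = 1e0, nano = 1e-9; factor is 1e9.
41.46 × 1e9 = 41460000000

41460000000 nanolitres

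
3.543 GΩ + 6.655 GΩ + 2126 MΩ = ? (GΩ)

12.324 GΩ

In GΩ:
  3.543 GΩ → 3.543
  6.655 GΩ → 6.655
  2126 MΩ = 2126e-3 GΩ = 2.126
Sum: 3.543 + 6.655 + 2.126 = 12.324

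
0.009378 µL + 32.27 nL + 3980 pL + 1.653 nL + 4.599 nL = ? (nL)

51.88 nL

In nL:
  0.009378 µL = 0.009378 × 10³ nL = 9.378
  32.27 nL → 32.27
  3980 pL = 3980 × 10⁻³ nL = 3.98
  1.653 nL → 1.653
  4.599 nL → 4.599
Sum: 9.378 + 32.27 + 3.98 + 1.653 + 4.599 = 51.88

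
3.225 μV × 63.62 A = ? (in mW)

3.225 × 10^-6 × 63.62 = 205.1745 × 10^-6 W

0.2051745 mW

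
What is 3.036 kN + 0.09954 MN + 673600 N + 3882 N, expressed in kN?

780.058 kN

In kN:
  3.036 kN → 3.036
  0.09954 MN = 0.09954 × 10^3 kN = 99.54
  673600 N = 673600 × 10^-3 kN = 673.6
  3882 N = 3882 × 10^-3 kN = 3.882
Sum: 3.036 + 99.54 + 673.6 + 3.882 = 780.058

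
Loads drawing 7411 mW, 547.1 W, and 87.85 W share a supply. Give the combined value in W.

642.361 W

In W:
  7411 mW = 7411 × 10⁻³ W = 7.411
  547.1 W → 547.1
  87.85 W → 87.85
Sum: 7.411 + 547.1 + 87.85 = 642.361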